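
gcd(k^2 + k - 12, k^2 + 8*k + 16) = k + 4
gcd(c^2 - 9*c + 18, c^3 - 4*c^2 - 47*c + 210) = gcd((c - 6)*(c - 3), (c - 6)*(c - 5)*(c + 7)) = c - 6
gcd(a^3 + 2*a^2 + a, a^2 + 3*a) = a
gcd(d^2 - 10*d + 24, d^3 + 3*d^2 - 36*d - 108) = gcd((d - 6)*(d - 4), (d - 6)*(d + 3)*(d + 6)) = d - 6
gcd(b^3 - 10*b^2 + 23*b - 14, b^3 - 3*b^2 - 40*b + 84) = b^2 - 9*b + 14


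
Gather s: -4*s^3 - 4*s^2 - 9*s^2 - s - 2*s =-4*s^3 - 13*s^2 - 3*s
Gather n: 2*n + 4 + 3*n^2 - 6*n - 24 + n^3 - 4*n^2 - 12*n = n^3 - n^2 - 16*n - 20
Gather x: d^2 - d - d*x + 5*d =d^2 - d*x + 4*d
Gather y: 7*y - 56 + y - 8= 8*y - 64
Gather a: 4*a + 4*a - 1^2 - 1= 8*a - 2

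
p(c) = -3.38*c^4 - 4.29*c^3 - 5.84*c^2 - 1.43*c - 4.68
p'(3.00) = -517.34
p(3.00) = -451.14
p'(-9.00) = 8917.30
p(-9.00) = -19513.62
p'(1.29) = -66.94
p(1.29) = -34.81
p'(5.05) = -2129.84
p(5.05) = -2911.61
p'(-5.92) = 2421.73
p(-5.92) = -3462.30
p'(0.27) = -5.79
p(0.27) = -5.59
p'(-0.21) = 0.58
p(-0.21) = -4.60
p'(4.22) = -1295.96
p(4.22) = -1509.05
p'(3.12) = -573.77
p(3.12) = -516.57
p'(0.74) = -22.60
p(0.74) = -11.69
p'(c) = -13.52*c^3 - 12.87*c^2 - 11.68*c - 1.43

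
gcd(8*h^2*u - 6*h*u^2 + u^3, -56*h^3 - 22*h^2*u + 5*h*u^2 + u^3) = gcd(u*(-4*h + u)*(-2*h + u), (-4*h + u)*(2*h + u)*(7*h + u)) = -4*h + u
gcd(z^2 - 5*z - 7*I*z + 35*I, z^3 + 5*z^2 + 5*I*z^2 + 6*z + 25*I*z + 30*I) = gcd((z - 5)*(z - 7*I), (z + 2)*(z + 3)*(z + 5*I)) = 1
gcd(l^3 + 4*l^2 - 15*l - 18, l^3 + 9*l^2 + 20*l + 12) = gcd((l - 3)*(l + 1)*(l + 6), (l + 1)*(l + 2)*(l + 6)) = l^2 + 7*l + 6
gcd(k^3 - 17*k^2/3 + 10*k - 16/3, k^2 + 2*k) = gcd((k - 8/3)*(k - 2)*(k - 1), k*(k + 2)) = 1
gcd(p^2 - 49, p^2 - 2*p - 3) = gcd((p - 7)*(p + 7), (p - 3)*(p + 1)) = 1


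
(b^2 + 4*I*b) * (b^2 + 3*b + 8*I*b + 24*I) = b^4 + 3*b^3 + 12*I*b^3 - 32*b^2 + 36*I*b^2 - 96*b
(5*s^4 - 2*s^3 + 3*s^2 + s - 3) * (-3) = -15*s^4 + 6*s^3 - 9*s^2 - 3*s + 9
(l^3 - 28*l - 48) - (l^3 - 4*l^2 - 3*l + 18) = 4*l^2 - 25*l - 66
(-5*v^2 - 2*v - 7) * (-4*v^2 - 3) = 20*v^4 + 8*v^3 + 43*v^2 + 6*v + 21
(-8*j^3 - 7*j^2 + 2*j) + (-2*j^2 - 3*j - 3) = -8*j^3 - 9*j^2 - j - 3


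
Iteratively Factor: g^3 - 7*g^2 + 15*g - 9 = (g - 3)*(g^2 - 4*g + 3) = (g - 3)^2*(g - 1)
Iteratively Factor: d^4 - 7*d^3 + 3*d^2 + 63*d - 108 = (d - 3)*(d^3 - 4*d^2 - 9*d + 36) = (d - 3)^2*(d^2 - d - 12) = (d - 3)^2*(d + 3)*(d - 4)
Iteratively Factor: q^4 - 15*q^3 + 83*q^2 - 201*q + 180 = (q - 3)*(q^3 - 12*q^2 + 47*q - 60) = (q - 4)*(q - 3)*(q^2 - 8*q + 15) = (q - 5)*(q - 4)*(q - 3)*(q - 3)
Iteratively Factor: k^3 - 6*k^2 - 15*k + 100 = (k + 4)*(k^2 - 10*k + 25) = (k - 5)*(k + 4)*(k - 5)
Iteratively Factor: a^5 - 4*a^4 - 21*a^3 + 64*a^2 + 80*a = (a - 4)*(a^4 - 21*a^2 - 20*a) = a*(a - 4)*(a^3 - 21*a - 20) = a*(a - 5)*(a - 4)*(a^2 + 5*a + 4) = a*(a - 5)*(a - 4)*(a + 1)*(a + 4)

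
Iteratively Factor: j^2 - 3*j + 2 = (j - 2)*(j - 1)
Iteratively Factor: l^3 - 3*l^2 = (l)*(l^2 - 3*l) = l^2*(l - 3)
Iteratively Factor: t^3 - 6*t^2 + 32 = (t + 2)*(t^2 - 8*t + 16) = (t - 4)*(t + 2)*(t - 4)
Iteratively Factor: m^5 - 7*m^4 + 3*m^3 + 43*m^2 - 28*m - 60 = (m - 5)*(m^4 - 2*m^3 - 7*m^2 + 8*m + 12) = (m - 5)*(m + 2)*(m^3 - 4*m^2 + m + 6) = (m - 5)*(m + 1)*(m + 2)*(m^2 - 5*m + 6) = (m - 5)*(m - 2)*(m + 1)*(m + 2)*(m - 3)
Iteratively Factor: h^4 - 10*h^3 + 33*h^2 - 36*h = (h)*(h^3 - 10*h^2 + 33*h - 36) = h*(h - 4)*(h^2 - 6*h + 9) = h*(h - 4)*(h - 3)*(h - 3)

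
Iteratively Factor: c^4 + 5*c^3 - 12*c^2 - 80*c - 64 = (c + 1)*(c^3 + 4*c^2 - 16*c - 64) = (c + 1)*(c + 4)*(c^2 - 16) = (c - 4)*(c + 1)*(c + 4)*(c + 4)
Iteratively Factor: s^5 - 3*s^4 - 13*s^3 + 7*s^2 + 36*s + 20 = (s + 2)*(s^4 - 5*s^3 - 3*s^2 + 13*s + 10) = (s + 1)*(s + 2)*(s^3 - 6*s^2 + 3*s + 10) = (s + 1)^2*(s + 2)*(s^2 - 7*s + 10) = (s - 2)*(s + 1)^2*(s + 2)*(s - 5)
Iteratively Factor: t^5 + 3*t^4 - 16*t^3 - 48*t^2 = (t + 4)*(t^4 - t^3 - 12*t^2) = (t + 3)*(t + 4)*(t^3 - 4*t^2) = (t - 4)*(t + 3)*(t + 4)*(t^2) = t*(t - 4)*(t + 3)*(t + 4)*(t)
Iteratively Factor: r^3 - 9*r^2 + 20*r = (r - 4)*(r^2 - 5*r) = r*(r - 4)*(r - 5)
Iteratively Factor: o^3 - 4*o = (o)*(o^2 - 4) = o*(o + 2)*(o - 2)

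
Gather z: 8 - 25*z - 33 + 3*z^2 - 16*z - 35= 3*z^2 - 41*z - 60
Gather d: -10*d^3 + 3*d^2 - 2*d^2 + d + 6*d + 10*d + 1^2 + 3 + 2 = -10*d^3 + d^2 + 17*d + 6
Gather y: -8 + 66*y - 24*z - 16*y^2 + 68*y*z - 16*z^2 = -16*y^2 + y*(68*z + 66) - 16*z^2 - 24*z - 8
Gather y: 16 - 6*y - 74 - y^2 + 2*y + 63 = -y^2 - 4*y + 5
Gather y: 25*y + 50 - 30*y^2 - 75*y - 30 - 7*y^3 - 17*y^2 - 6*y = -7*y^3 - 47*y^2 - 56*y + 20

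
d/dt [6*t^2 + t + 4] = 12*t + 1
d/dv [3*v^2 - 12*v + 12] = 6*v - 12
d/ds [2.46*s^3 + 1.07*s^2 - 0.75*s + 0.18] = 7.38*s^2 + 2.14*s - 0.75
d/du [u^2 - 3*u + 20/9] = 2*u - 3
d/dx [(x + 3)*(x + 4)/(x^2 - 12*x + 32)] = (-19*x^2 + 40*x + 368)/(x^4 - 24*x^3 + 208*x^2 - 768*x + 1024)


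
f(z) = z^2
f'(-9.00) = -18.00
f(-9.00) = 81.00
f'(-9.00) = -18.00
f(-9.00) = 81.00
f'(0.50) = 1.00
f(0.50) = 0.25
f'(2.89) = 5.78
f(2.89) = 8.35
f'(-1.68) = -3.36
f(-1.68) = 2.82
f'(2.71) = 5.42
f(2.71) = 7.34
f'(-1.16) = -2.32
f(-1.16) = 1.35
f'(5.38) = 10.76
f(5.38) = 28.94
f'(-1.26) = -2.52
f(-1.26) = 1.59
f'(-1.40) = -2.80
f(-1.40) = 1.96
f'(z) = 2*z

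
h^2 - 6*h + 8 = (h - 4)*(h - 2)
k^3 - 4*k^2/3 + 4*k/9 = k*(k - 2/3)^2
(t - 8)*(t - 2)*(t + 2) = t^3 - 8*t^2 - 4*t + 32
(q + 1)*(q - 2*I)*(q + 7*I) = q^3 + q^2 + 5*I*q^2 + 14*q + 5*I*q + 14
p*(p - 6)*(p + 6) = p^3 - 36*p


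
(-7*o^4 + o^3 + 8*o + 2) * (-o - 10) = 7*o^5 + 69*o^4 - 10*o^3 - 8*o^2 - 82*o - 20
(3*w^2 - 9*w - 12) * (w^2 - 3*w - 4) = 3*w^4 - 18*w^3 + 3*w^2 + 72*w + 48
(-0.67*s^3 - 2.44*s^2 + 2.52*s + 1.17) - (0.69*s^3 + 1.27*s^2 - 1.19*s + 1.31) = -1.36*s^3 - 3.71*s^2 + 3.71*s - 0.14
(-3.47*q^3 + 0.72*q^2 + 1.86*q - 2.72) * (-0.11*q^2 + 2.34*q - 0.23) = 0.3817*q^5 - 8.199*q^4 + 2.2783*q^3 + 4.486*q^2 - 6.7926*q + 0.6256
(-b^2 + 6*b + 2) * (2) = -2*b^2 + 12*b + 4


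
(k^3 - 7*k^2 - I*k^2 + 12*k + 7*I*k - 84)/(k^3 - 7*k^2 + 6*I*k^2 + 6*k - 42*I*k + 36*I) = (k^3 + k^2*(-7 - I) + k*(12 + 7*I) - 84)/(k^3 + k^2*(-7 + 6*I) + k*(6 - 42*I) + 36*I)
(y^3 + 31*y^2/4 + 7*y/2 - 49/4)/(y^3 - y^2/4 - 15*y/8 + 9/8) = 2*(4*y^2 + 35*y + 49)/(8*y^2 + 6*y - 9)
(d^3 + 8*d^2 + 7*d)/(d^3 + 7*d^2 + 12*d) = (d^2 + 8*d + 7)/(d^2 + 7*d + 12)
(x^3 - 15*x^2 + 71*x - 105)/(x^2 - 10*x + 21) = x - 5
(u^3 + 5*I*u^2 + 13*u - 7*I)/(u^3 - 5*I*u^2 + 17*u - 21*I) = (u^2 + 6*I*u + 7)/(u^2 - 4*I*u + 21)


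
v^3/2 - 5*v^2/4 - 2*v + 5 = (v/2 + 1)*(v - 5/2)*(v - 2)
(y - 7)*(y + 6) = y^2 - y - 42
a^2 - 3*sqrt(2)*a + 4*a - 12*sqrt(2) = (a + 4)*(a - 3*sqrt(2))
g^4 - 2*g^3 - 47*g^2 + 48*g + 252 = (g - 7)*(g - 3)*(g + 2)*(g + 6)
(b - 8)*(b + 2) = b^2 - 6*b - 16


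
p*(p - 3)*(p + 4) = p^3 + p^2 - 12*p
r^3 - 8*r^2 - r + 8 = (r - 8)*(r - 1)*(r + 1)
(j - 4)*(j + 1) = j^2 - 3*j - 4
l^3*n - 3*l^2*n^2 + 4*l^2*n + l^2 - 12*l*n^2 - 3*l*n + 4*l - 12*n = (l + 4)*(l - 3*n)*(l*n + 1)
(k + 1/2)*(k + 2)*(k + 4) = k^3 + 13*k^2/2 + 11*k + 4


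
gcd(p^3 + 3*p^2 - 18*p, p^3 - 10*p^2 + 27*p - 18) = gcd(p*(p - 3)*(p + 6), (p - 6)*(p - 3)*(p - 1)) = p - 3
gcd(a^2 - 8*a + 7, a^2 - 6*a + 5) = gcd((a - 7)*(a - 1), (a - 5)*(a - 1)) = a - 1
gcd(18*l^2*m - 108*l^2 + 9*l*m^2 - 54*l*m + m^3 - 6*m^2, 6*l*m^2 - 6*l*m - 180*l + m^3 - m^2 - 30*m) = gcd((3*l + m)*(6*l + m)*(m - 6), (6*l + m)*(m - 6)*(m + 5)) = 6*l*m - 36*l + m^2 - 6*m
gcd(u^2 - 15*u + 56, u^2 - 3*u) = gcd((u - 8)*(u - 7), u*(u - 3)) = 1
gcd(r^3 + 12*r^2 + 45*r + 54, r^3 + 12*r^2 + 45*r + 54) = r^3 + 12*r^2 + 45*r + 54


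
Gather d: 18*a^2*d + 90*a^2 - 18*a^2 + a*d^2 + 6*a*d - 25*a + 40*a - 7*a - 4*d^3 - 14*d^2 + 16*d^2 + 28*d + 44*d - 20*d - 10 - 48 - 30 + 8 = 72*a^2 + 8*a - 4*d^3 + d^2*(a + 2) + d*(18*a^2 + 6*a + 52) - 80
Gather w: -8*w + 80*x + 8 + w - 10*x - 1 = -7*w + 70*x + 7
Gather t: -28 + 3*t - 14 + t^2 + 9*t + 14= t^2 + 12*t - 28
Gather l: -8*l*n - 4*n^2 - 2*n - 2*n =-8*l*n - 4*n^2 - 4*n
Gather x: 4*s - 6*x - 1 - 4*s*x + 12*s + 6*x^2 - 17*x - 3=16*s + 6*x^2 + x*(-4*s - 23) - 4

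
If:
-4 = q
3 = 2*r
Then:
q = -4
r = 3/2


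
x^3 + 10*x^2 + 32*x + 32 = (x + 2)*(x + 4)^2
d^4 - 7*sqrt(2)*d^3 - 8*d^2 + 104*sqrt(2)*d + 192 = (d - 6*sqrt(2))*(d - 4*sqrt(2))*(d + sqrt(2))*(d + 2*sqrt(2))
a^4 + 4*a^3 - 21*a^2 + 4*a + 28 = (a - 2)^2*(a + 1)*(a + 7)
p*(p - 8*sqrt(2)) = p^2 - 8*sqrt(2)*p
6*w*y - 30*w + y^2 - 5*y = (6*w + y)*(y - 5)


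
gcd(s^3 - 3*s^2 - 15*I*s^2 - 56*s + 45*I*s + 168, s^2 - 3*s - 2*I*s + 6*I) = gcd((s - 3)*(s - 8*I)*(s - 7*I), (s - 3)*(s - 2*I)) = s - 3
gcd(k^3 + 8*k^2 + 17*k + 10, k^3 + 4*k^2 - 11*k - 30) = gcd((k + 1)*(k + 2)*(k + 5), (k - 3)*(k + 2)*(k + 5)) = k^2 + 7*k + 10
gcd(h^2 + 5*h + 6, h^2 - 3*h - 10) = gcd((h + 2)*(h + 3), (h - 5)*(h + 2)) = h + 2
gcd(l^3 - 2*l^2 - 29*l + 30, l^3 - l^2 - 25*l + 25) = l^2 + 4*l - 5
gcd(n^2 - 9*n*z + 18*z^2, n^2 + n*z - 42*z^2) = -n + 6*z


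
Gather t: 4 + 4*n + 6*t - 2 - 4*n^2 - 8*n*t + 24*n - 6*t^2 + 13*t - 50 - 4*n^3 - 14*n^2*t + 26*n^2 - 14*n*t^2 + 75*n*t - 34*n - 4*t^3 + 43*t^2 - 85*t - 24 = -4*n^3 + 22*n^2 - 6*n - 4*t^3 + t^2*(37 - 14*n) + t*(-14*n^2 + 67*n - 66) - 72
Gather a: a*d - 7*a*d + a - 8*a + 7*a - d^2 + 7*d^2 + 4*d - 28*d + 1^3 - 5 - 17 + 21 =-6*a*d + 6*d^2 - 24*d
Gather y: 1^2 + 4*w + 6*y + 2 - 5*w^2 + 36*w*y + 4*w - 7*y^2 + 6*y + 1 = -5*w^2 + 8*w - 7*y^2 + y*(36*w + 12) + 4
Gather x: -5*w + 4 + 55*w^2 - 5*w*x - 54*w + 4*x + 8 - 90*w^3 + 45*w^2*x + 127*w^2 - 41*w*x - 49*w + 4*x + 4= -90*w^3 + 182*w^2 - 108*w + x*(45*w^2 - 46*w + 8) + 16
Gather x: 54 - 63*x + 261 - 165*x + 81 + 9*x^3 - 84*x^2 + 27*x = 9*x^3 - 84*x^2 - 201*x + 396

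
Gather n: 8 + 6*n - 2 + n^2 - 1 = n^2 + 6*n + 5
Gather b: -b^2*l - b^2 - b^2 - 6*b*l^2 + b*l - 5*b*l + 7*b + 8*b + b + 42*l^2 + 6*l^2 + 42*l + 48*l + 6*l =b^2*(-l - 2) + b*(-6*l^2 - 4*l + 16) + 48*l^2 + 96*l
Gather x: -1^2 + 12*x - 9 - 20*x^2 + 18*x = -20*x^2 + 30*x - 10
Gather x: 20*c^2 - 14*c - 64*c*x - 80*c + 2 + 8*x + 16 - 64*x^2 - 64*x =20*c^2 - 94*c - 64*x^2 + x*(-64*c - 56) + 18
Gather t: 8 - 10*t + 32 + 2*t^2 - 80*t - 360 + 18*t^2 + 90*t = 20*t^2 - 320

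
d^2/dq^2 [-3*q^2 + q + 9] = -6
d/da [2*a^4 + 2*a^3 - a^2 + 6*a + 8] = 8*a^3 + 6*a^2 - 2*a + 6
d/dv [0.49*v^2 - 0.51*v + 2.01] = 0.98*v - 0.51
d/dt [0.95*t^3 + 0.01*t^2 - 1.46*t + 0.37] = 2.85*t^2 + 0.02*t - 1.46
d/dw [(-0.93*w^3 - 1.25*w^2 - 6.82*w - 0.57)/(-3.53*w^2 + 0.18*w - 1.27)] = (3.2829*w^4 - 0.3348*w^3 - 20.7563*w^2 - 0.8492*w + 8.764)/(12.4609*w^4 - 1.2708*w^3 + 8.9986*w^2 - 0.4572*w + 1.6129)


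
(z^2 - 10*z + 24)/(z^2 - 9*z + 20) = (z - 6)/(z - 5)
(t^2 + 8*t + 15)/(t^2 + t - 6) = (t + 5)/(t - 2)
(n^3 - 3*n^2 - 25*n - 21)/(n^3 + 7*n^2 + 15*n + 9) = (n - 7)/(n + 3)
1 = 1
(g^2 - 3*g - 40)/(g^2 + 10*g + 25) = (g - 8)/(g + 5)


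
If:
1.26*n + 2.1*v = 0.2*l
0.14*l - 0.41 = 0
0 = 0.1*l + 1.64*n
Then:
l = 2.93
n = -0.18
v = 0.39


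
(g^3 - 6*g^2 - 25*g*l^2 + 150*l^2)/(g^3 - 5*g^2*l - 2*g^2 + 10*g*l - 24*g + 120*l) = (g + 5*l)/(g + 4)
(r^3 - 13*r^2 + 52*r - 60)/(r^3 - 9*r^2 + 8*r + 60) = (r - 2)/(r + 2)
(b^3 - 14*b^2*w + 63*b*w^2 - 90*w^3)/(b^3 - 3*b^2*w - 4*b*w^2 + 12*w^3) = (-b^2 + 11*b*w - 30*w^2)/(-b^2 + 4*w^2)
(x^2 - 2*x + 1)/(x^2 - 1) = (x - 1)/(x + 1)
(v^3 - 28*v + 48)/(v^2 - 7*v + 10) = (v^2 + 2*v - 24)/(v - 5)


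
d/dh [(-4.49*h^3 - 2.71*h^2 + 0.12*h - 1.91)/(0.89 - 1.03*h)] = (9.2494*h^3 - 9.197*h^2 - 4.8238*h - 1.8605)/(1.0609*h^2 - 1.8334*h + 0.7921)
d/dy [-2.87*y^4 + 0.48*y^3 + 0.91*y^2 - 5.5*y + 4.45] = -11.48*y^3 + 1.44*y^2 + 1.82*y - 5.5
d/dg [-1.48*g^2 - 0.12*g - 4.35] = -2.96*g - 0.12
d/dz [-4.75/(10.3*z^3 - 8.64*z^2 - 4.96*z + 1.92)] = (146.775*z^2 - 82.08*z - 23.56)/(10.3*z^3 - 8.64*z^2 - 4.96*z + 1.92)^2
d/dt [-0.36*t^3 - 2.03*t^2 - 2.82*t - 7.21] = -1.08*t^2 - 4.06*t - 2.82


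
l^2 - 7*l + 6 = (l - 6)*(l - 1)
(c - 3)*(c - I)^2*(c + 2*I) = c^4 - 3*c^3 + 3*c^2 - 9*c - 2*I*c + 6*I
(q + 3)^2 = q^2 + 6*q + 9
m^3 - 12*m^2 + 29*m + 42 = (m - 7)*(m - 6)*(m + 1)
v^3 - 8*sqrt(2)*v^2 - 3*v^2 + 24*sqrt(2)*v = v*(v - 3)*(v - 8*sqrt(2))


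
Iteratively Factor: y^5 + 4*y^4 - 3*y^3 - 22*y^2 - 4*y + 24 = (y + 2)*(y^4 + 2*y^3 - 7*y^2 - 8*y + 12) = (y - 2)*(y + 2)*(y^3 + 4*y^2 + y - 6) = (y - 2)*(y + 2)^2*(y^2 + 2*y - 3) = (y - 2)*(y + 2)^2*(y + 3)*(y - 1)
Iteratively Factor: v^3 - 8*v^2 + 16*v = (v - 4)*(v^2 - 4*v) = v*(v - 4)*(v - 4)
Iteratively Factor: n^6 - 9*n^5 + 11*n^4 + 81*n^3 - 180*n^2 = (n + 3)*(n^5 - 12*n^4 + 47*n^3 - 60*n^2) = (n - 5)*(n + 3)*(n^4 - 7*n^3 + 12*n^2) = (n - 5)*(n - 3)*(n + 3)*(n^3 - 4*n^2) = (n - 5)*(n - 4)*(n - 3)*(n + 3)*(n^2) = n*(n - 5)*(n - 4)*(n - 3)*(n + 3)*(n)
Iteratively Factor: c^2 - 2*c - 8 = (c - 4)*(c + 2)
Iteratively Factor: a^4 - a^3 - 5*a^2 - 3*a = (a - 3)*(a^3 + 2*a^2 + a) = a*(a - 3)*(a^2 + 2*a + 1) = a*(a - 3)*(a + 1)*(a + 1)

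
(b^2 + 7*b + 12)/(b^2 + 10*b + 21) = (b + 4)/(b + 7)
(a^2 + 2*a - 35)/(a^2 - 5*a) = (a + 7)/a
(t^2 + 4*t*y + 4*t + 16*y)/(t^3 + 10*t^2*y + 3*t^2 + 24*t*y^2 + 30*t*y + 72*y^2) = (t + 4)/(t^2 + 6*t*y + 3*t + 18*y)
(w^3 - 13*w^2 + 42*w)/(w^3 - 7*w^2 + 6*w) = (w - 7)/(w - 1)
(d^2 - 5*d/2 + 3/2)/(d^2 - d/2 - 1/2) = (2*d - 3)/(2*d + 1)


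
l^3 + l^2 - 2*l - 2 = (l + 1)*(l - sqrt(2))*(l + sqrt(2))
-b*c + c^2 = c*(-b + c)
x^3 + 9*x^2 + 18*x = x*(x + 3)*(x + 6)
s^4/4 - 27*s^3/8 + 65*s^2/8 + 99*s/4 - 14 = (s/4 + 1/2)*(s - 8)*(s - 7)*(s - 1/2)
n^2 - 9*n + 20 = (n - 5)*(n - 4)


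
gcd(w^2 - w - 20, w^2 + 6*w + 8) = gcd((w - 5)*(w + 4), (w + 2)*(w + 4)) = w + 4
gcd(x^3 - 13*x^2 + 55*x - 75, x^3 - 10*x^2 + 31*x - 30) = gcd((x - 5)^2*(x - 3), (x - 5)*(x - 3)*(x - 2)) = x^2 - 8*x + 15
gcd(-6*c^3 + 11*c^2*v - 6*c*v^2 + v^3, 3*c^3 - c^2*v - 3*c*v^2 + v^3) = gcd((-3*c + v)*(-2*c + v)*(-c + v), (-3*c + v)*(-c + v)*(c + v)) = 3*c^2 - 4*c*v + v^2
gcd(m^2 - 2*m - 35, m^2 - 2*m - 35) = m^2 - 2*m - 35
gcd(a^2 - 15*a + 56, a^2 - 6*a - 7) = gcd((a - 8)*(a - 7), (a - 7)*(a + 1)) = a - 7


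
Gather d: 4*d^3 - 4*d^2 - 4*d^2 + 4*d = 4*d^3 - 8*d^2 + 4*d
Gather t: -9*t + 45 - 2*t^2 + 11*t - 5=-2*t^2 + 2*t + 40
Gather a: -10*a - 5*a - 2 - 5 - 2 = -15*a - 9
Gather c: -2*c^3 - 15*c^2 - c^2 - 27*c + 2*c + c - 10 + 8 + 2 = -2*c^3 - 16*c^2 - 24*c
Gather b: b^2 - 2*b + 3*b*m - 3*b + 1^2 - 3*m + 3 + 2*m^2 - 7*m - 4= b^2 + b*(3*m - 5) + 2*m^2 - 10*m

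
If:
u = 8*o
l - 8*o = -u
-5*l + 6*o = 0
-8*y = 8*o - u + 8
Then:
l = 0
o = 0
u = 0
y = -1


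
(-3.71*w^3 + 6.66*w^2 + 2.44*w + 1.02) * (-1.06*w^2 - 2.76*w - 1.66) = 3.9326*w^5 + 3.18*w^4 - 14.8094*w^3 - 18.8712*w^2 - 6.8656*w - 1.6932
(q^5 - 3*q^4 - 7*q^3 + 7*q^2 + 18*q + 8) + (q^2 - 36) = q^5 - 3*q^4 - 7*q^3 + 8*q^2 + 18*q - 28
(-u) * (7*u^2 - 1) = -7*u^3 + u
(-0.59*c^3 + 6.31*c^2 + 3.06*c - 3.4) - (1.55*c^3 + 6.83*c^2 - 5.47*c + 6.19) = -2.14*c^3 - 0.52*c^2 + 8.53*c - 9.59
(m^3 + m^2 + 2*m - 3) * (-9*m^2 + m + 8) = -9*m^5 - 8*m^4 - 9*m^3 + 37*m^2 + 13*m - 24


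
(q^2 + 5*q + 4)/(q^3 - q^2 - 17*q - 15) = (q + 4)/(q^2 - 2*q - 15)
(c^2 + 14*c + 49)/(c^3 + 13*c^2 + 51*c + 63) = (c + 7)/(c^2 + 6*c + 9)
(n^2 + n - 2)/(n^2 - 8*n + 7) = (n + 2)/(n - 7)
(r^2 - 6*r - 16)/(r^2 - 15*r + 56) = (r + 2)/(r - 7)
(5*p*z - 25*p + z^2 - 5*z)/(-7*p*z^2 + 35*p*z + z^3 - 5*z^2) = (5*p + z)/(z*(-7*p + z))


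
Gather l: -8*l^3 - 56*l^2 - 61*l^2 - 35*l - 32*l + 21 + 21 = -8*l^3 - 117*l^2 - 67*l + 42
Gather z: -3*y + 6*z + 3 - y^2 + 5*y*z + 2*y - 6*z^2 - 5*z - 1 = -y^2 - y - 6*z^2 + z*(5*y + 1) + 2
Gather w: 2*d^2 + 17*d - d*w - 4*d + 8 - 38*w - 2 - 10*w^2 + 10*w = 2*d^2 + 13*d - 10*w^2 + w*(-d - 28) + 6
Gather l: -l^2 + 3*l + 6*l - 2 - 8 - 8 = -l^2 + 9*l - 18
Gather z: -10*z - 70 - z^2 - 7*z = -z^2 - 17*z - 70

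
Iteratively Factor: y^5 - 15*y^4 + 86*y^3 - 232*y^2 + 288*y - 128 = (y - 4)*(y^4 - 11*y^3 + 42*y^2 - 64*y + 32) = (y - 4)*(y - 1)*(y^3 - 10*y^2 + 32*y - 32) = (y - 4)^2*(y - 1)*(y^2 - 6*y + 8) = (y - 4)^3*(y - 1)*(y - 2)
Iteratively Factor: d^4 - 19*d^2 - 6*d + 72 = (d + 3)*(d^3 - 3*d^2 - 10*d + 24) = (d + 3)^2*(d^2 - 6*d + 8) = (d - 4)*(d + 3)^2*(d - 2)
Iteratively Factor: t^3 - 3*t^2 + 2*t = (t - 1)*(t^2 - 2*t) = (t - 2)*(t - 1)*(t)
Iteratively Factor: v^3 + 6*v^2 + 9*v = (v)*(v^2 + 6*v + 9) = v*(v + 3)*(v + 3)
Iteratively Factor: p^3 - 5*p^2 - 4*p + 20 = (p + 2)*(p^2 - 7*p + 10) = (p - 2)*(p + 2)*(p - 5)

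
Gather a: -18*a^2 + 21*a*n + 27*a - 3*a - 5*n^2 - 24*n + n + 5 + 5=-18*a^2 + a*(21*n + 24) - 5*n^2 - 23*n + 10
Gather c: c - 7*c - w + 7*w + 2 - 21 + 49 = -6*c + 6*w + 30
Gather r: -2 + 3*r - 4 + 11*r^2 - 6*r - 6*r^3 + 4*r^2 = -6*r^3 + 15*r^2 - 3*r - 6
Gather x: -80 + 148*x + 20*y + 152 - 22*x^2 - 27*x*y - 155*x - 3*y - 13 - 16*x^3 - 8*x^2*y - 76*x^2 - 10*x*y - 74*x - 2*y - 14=-16*x^3 + x^2*(-8*y - 98) + x*(-37*y - 81) + 15*y + 45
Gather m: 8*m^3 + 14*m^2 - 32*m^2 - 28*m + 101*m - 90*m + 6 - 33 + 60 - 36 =8*m^3 - 18*m^2 - 17*m - 3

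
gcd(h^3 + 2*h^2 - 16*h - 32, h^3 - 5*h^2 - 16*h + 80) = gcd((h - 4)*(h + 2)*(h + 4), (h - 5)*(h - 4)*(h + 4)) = h^2 - 16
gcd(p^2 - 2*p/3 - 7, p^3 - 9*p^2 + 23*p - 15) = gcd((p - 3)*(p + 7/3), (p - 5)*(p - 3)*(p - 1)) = p - 3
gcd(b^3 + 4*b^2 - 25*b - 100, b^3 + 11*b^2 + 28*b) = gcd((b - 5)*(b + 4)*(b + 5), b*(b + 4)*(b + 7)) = b + 4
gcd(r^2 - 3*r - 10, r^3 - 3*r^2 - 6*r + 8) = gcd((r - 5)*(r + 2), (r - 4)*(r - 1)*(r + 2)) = r + 2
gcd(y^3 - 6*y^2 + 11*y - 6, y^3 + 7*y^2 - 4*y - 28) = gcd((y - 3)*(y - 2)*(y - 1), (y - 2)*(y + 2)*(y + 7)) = y - 2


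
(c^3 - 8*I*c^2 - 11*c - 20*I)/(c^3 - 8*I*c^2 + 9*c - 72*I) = (c^3 - 8*I*c^2 - 11*c - 20*I)/(c^3 - 8*I*c^2 + 9*c - 72*I)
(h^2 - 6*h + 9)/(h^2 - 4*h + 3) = (h - 3)/(h - 1)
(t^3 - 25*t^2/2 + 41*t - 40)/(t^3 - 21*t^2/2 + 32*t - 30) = (t - 8)/(t - 6)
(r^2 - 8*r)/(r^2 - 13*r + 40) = r/(r - 5)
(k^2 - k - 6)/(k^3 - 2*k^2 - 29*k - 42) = (k - 3)/(k^2 - 4*k - 21)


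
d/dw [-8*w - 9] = -8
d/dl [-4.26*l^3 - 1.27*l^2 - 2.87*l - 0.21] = -12.78*l^2 - 2.54*l - 2.87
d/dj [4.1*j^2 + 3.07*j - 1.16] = 8.2*j + 3.07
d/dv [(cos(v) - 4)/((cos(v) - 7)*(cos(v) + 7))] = (cos(v)^2 - 8*cos(v) + 49)*sin(v)/((cos(v) - 7)^2*(cos(v) + 7)^2)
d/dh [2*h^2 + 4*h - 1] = 4*h + 4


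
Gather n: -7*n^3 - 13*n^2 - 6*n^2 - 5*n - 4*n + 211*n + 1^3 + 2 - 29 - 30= -7*n^3 - 19*n^2 + 202*n - 56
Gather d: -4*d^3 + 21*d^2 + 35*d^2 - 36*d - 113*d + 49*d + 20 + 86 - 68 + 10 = -4*d^3 + 56*d^2 - 100*d + 48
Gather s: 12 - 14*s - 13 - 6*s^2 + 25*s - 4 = -6*s^2 + 11*s - 5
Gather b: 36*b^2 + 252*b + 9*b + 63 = 36*b^2 + 261*b + 63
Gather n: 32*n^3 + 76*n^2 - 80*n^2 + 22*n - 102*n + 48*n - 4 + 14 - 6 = 32*n^3 - 4*n^2 - 32*n + 4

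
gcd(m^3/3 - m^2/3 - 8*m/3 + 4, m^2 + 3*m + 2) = 1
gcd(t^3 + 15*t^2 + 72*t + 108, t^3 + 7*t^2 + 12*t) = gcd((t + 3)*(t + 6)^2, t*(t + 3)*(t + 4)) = t + 3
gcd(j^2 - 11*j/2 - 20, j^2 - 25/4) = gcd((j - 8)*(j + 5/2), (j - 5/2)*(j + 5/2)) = j + 5/2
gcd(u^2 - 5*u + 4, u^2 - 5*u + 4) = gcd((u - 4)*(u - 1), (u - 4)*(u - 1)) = u^2 - 5*u + 4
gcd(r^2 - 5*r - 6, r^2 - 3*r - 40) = 1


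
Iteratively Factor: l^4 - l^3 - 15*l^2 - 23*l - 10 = (l + 1)*(l^3 - 2*l^2 - 13*l - 10) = (l + 1)^2*(l^2 - 3*l - 10) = (l - 5)*(l + 1)^2*(l + 2)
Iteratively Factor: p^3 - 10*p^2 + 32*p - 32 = (p - 4)*(p^2 - 6*p + 8) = (p - 4)^2*(p - 2)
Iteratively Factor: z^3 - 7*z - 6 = (z + 1)*(z^2 - z - 6) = (z + 1)*(z + 2)*(z - 3)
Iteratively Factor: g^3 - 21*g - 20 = (g + 1)*(g^2 - g - 20) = (g + 1)*(g + 4)*(g - 5)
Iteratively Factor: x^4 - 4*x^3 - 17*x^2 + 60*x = (x - 3)*(x^3 - x^2 - 20*x) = (x - 3)*(x + 4)*(x^2 - 5*x) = x*(x - 3)*(x + 4)*(x - 5)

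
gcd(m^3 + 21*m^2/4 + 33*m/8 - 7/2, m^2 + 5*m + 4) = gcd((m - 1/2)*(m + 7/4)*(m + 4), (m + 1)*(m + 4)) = m + 4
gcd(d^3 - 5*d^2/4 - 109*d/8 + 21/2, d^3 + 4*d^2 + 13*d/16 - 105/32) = d^2 + 11*d/4 - 21/8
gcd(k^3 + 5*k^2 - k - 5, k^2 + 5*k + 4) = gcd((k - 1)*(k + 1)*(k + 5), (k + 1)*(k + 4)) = k + 1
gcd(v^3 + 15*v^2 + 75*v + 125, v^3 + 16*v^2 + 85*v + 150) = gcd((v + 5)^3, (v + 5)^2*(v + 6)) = v^2 + 10*v + 25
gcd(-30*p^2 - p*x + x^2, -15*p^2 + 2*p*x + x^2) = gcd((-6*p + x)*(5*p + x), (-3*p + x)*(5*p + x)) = 5*p + x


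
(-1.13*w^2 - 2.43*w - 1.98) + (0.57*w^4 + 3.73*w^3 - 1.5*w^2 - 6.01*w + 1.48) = 0.57*w^4 + 3.73*w^3 - 2.63*w^2 - 8.44*w - 0.5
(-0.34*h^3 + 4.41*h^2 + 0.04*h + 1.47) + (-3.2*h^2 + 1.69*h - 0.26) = -0.34*h^3 + 1.21*h^2 + 1.73*h + 1.21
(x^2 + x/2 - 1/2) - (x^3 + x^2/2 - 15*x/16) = -x^3 + x^2/2 + 23*x/16 - 1/2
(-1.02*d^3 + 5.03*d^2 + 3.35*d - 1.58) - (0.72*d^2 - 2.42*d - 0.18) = -1.02*d^3 + 4.31*d^2 + 5.77*d - 1.4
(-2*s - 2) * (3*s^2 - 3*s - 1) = -6*s^3 + 8*s + 2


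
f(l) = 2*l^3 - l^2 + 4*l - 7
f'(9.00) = 472.00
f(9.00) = 1406.00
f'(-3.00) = 64.00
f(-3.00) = -82.00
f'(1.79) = 19.64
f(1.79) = 8.43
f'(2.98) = 51.32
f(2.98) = 48.97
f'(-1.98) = 31.48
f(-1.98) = -34.37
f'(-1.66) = 23.85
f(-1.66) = -25.54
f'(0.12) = 3.85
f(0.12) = -6.53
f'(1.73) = 18.50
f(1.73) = 7.28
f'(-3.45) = 82.32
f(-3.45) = -114.83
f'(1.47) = 14.03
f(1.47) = 3.07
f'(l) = 6*l^2 - 2*l + 4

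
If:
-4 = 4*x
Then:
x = -1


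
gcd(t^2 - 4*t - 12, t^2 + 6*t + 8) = t + 2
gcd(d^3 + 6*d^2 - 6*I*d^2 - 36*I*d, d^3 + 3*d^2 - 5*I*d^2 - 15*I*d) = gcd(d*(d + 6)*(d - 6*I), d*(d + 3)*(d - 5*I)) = d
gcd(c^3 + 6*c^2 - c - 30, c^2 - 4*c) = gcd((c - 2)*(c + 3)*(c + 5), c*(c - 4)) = 1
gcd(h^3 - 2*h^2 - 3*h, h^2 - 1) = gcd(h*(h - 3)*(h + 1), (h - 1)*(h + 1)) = h + 1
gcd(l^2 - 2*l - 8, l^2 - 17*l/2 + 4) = 1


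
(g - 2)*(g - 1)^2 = g^3 - 4*g^2 + 5*g - 2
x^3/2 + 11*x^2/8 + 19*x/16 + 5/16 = (x/2 + 1/4)*(x + 1)*(x + 5/4)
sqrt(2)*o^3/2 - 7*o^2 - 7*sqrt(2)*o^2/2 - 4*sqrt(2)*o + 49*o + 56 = (o - 8)*(o - 7*sqrt(2))*(sqrt(2)*o/2 + sqrt(2)/2)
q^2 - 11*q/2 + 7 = (q - 7/2)*(q - 2)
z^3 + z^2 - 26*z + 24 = (z - 4)*(z - 1)*(z + 6)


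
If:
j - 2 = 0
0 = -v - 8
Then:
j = 2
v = -8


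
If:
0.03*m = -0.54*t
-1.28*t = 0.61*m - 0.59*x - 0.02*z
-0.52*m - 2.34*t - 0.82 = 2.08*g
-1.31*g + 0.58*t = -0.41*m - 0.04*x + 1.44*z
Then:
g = -0.409514823884441*z - 0.247500335785517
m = 2.18407906071702*z - 0.782562311708014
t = 0.0434756839837786 - 0.12133772559539*z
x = 1.96097616656827*z - 0.714769719733309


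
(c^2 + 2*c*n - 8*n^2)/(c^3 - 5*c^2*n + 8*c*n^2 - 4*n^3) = (c + 4*n)/(c^2 - 3*c*n + 2*n^2)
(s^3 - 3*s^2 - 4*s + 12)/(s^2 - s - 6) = s - 2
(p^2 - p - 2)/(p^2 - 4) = (p + 1)/(p + 2)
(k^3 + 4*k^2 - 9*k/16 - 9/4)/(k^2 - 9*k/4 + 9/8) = (4*k^2 + 19*k + 12)/(2*(2*k - 3))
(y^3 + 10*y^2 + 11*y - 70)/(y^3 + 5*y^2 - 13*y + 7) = (y^2 + 3*y - 10)/(y^2 - 2*y + 1)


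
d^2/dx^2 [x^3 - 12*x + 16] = 6*x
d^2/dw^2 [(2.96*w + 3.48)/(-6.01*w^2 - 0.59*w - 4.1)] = (-(2.96*w + 3.48)*(12.02*w + 0.59)*(24.04*w + 1.18) + (106.7376*w + 45.3224)*(6.01*w^2 + 0.59*w + 4.1))/(6.01*w^2 + 0.59*w + 4.1)^3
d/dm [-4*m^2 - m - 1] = -8*m - 1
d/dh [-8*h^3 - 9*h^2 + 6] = 6*h*(-4*h - 3)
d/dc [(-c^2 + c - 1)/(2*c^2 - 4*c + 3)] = (2*c^2 - 2*c - 1)/(4*c^4 - 16*c^3 + 28*c^2 - 24*c + 9)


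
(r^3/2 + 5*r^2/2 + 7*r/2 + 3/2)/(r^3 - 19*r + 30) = (r^3 + 5*r^2 + 7*r + 3)/(2*(r^3 - 19*r + 30))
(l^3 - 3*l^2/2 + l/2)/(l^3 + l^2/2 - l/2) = (l - 1)/(l + 1)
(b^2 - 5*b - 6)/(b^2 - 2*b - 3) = (b - 6)/(b - 3)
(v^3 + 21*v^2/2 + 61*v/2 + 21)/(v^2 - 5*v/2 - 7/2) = (2*v^2 + 19*v + 42)/(2*v - 7)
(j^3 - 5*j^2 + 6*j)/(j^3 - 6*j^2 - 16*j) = (-j^2 + 5*j - 6)/(-j^2 + 6*j + 16)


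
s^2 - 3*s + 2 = (s - 2)*(s - 1)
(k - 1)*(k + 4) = k^2 + 3*k - 4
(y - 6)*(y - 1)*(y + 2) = y^3 - 5*y^2 - 8*y + 12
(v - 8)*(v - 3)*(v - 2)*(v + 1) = v^4 - 12*v^3 + 33*v^2 - 2*v - 48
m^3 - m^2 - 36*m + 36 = (m - 6)*(m - 1)*(m + 6)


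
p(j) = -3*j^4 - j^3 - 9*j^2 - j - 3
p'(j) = -12*j^3 - 3*j^2 - 18*j - 1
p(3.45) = -579.64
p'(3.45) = -591.57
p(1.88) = -80.81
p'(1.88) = -125.18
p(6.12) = -4783.93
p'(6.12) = -2974.17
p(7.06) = -8263.70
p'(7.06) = -4500.36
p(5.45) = -3084.37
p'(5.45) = -2130.75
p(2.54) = -204.86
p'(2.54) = -262.72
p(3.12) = -408.38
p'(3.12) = -450.82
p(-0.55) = -5.28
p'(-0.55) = 9.99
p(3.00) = -357.00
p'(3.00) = -406.00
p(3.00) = -357.00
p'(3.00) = -406.00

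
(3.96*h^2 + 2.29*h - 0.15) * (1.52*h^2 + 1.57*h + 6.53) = 6.0192*h^4 + 9.698*h^3 + 29.2261*h^2 + 14.7182*h - 0.9795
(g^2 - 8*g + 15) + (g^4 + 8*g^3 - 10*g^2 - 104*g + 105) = g^4 + 8*g^3 - 9*g^2 - 112*g + 120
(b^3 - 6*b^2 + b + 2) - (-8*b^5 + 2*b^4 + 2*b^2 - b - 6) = 8*b^5 - 2*b^4 + b^3 - 8*b^2 + 2*b + 8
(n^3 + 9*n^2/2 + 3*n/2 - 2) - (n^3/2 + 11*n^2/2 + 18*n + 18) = n^3/2 - n^2 - 33*n/2 - 20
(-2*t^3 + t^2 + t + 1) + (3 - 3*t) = -2*t^3 + t^2 - 2*t + 4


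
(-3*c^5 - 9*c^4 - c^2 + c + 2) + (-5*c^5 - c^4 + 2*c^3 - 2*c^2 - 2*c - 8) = -8*c^5 - 10*c^4 + 2*c^3 - 3*c^2 - c - 6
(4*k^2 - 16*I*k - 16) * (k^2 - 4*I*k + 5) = 4*k^4 - 32*I*k^3 - 60*k^2 - 16*I*k - 80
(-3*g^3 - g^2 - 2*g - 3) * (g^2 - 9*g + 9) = -3*g^5 + 26*g^4 - 20*g^3 + 6*g^2 + 9*g - 27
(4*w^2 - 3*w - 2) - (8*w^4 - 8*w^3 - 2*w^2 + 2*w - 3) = -8*w^4 + 8*w^3 + 6*w^2 - 5*w + 1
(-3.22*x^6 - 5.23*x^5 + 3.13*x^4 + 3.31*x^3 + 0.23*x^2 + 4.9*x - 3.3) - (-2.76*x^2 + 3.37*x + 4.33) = -3.22*x^6 - 5.23*x^5 + 3.13*x^4 + 3.31*x^3 + 2.99*x^2 + 1.53*x - 7.63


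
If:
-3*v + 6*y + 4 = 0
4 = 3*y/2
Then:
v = 20/3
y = 8/3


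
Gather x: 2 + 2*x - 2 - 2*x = 0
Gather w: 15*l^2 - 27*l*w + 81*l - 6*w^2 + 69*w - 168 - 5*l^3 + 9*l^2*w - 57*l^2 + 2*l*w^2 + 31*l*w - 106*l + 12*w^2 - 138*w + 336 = -5*l^3 - 42*l^2 - 25*l + w^2*(2*l + 6) + w*(9*l^2 + 4*l - 69) + 168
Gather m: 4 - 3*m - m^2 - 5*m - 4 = -m^2 - 8*m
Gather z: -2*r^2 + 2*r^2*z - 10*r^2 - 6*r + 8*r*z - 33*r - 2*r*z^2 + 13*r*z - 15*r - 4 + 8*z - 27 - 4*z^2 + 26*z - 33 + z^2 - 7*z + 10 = -12*r^2 - 54*r + z^2*(-2*r - 3) + z*(2*r^2 + 21*r + 27) - 54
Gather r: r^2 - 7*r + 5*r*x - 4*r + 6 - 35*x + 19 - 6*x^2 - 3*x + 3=r^2 + r*(5*x - 11) - 6*x^2 - 38*x + 28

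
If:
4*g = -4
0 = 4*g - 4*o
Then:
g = -1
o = -1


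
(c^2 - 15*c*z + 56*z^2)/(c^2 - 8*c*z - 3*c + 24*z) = (c - 7*z)/(c - 3)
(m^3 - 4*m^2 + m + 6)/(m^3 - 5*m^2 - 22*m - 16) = (m^2 - 5*m + 6)/(m^2 - 6*m - 16)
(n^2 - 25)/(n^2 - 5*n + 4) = (n^2 - 25)/(n^2 - 5*n + 4)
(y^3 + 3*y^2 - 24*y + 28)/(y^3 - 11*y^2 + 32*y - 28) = (y + 7)/(y - 7)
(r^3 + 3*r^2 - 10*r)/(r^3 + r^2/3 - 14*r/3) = 3*(r + 5)/(3*r + 7)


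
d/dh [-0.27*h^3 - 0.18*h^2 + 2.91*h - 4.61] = -0.81*h^2 - 0.36*h + 2.91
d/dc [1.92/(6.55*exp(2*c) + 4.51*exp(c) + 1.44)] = (-25.152*exp(c) - 8.6592)*exp(c)/(6.55*exp(2*c) + 4.51*exp(c) + 1.44)^2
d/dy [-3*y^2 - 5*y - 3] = -6*y - 5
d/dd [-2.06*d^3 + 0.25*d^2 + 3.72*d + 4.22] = -6.18*d^2 + 0.5*d + 3.72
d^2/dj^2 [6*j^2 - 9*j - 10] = 12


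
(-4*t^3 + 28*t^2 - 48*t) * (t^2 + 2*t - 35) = -4*t^5 + 20*t^4 + 148*t^3 - 1076*t^2 + 1680*t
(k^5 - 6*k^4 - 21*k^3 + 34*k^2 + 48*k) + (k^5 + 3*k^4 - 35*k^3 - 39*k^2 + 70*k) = 2*k^5 - 3*k^4 - 56*k^3 - 5*k^2 + 118*k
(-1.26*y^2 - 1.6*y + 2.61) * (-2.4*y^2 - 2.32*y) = 3.024*y^4 + 6.7632*y^3 - 2.552*y^2 - 6.0552*y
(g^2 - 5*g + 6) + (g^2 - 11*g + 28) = 2*g^2 - 16*g + 34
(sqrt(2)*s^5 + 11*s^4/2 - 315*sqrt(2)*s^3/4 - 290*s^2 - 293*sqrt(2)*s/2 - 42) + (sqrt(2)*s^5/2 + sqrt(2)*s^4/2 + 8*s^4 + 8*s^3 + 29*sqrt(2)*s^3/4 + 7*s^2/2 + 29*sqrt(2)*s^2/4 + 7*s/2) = 3*sqrt(2)*s^5/2 + sqrt(2)*s^4/2 + 27*s^4/2 - 143*sqrt(2)*s^3/2 + 8*s^3 - 573*s^2/2 + 29*sqrt(2)*s^2/4 - 293*sqrt(2)*s/2 + 7*s/2 - 42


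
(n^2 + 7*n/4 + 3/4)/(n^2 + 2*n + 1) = (n + 3/4)/(n + 1)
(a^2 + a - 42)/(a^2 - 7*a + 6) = (a + 7)/(a - 1)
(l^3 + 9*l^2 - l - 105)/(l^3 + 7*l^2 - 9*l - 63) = (l + 5)/(l + 3)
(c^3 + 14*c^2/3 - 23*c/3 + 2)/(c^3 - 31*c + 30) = (c - 1/3)/(c - 5)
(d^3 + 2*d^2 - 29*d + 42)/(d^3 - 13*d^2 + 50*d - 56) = (d^2 + 4*d - 21)/(d^2 - 11*d + 28)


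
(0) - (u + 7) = -u - 7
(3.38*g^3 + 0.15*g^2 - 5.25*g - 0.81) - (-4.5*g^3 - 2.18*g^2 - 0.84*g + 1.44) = 7.88*g^3 + 2.33*g^2 - 4.41*g - 2.25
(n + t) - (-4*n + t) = 5*n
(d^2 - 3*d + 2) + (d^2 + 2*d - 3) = 2*d^2 - d - 1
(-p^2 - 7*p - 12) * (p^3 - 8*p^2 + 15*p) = -p^5 + p^4 + 29*p^3 - 9*p^2 - 180*p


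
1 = 1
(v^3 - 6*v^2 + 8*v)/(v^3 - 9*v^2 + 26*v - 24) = v/(v - 3)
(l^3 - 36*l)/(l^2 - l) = (l^2 - 36)/(l - 1)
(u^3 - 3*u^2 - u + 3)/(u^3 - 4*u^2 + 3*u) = (u + 1)/u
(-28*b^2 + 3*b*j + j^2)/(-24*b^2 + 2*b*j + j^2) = (7*b + j)/(6*b + j)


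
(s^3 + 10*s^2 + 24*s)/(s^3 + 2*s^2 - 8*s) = (s + 6)/(s - 2)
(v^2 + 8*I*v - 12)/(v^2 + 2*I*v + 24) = (v + 2*I)/(v - 4*I)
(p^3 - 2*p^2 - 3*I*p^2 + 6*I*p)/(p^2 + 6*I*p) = (p^2 - 2*p - 3*I*p + 6*I)/(p + 6*I)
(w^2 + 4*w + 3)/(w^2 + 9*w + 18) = (w + 1)/(w + 6)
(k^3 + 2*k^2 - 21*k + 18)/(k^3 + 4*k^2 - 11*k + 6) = (k - 3)/(k - 1)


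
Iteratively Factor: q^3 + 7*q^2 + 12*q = (q)*(q^2 + 7*q + 12) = q*(q + 3)*(q + 4)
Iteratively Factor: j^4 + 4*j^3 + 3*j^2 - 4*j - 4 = (j + 2)*(j^3 + 2*j^2 - j - 2) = (j + 2)^2*(j^2 - 1) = (j - 1)*(j + 2)^2*(j + 1)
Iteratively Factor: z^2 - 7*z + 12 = (z - 3)*(z - 4)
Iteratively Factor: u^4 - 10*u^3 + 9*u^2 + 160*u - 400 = (u - 5)*(u^3 - 5*u^2 - 16*u + 80) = (u - 5)^2*(u^2 - 16) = (u - 5)^2*(u - 4)*(u + 4)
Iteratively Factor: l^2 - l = (l)*(l - 1)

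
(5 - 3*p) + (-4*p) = 5 - 7*p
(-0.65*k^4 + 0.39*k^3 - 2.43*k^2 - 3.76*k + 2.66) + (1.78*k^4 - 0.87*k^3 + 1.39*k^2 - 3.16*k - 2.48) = 1.13*k^4 - 0.48*k^3 - 1.04*k^2 - 6.92*k + 0.18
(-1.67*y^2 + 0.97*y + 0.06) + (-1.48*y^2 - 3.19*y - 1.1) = -3.15*y^2 - 2.22*y - 1.04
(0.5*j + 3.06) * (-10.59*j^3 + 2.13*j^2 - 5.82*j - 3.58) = -5.295*j^4 - 31.3404*j^3 + 3.6078*j^2 - 19.5992*j - 10.9548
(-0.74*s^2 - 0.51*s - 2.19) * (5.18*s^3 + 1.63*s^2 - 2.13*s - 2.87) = -3.8332*s^5 - 3.848*s^4 - 10.5993*s^3 - 0.359599999999999*s^2 + 6.1284*s + 6.2853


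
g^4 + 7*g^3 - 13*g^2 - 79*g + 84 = (g - 3)*(g - 1)*(g + 4)*(g + 7)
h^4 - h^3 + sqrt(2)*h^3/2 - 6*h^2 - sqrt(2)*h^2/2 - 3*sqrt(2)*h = h*(h - 3)*(h + 2)*(h + sqrt(2)/2)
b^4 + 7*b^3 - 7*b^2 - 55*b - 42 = (b - 3)*(b + 1)*(b + 2)*(b + 7)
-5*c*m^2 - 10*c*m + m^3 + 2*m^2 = m*(-5*c + m)*(m + 2)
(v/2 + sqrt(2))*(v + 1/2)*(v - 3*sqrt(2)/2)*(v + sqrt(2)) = v^4/2 + v^3/4 + 3*sqrt(2)*v^3/4 - 5*v^2/2 + 3*sqrt(2)*v^2/8 - 3*sqrt(2)*v - 5*v/4 - 3*sqrt(2)/2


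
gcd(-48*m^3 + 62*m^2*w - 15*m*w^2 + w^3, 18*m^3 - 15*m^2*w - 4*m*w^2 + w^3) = 6*m^2 - 7*m*w + w^2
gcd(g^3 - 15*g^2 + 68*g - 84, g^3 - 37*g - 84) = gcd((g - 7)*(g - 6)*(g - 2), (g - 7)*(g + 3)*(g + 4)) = g - 7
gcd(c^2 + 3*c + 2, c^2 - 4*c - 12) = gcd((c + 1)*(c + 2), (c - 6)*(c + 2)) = c + 2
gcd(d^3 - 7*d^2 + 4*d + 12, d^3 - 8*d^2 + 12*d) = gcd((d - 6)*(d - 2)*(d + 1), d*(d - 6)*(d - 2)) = d^2 - 8*d + 12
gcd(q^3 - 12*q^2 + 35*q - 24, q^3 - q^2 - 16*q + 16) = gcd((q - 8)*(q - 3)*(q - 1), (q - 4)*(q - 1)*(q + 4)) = q - 1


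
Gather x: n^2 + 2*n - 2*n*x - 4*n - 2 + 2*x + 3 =n^2 - 2*n + x*(2 - 2*n) + 1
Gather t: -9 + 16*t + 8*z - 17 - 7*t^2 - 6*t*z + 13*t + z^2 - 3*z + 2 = -7*t^2 + t*(29 - 6*z) + z^2 + 5*z - 24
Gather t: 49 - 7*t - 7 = 42 - 7*t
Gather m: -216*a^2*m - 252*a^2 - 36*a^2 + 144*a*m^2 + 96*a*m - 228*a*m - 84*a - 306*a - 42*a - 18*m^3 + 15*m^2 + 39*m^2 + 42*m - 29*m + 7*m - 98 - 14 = -288*a^2 - 432*a - 18*m^3 + m^2*(144*a + 54) + m*(-216*a^2 - 132*a + 20) - 112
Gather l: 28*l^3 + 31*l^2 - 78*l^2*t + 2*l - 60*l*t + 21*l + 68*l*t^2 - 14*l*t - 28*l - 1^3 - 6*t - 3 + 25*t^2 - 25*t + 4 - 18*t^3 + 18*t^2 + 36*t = 28*l^3 + l^2*(31 - 78*t) + l*(68*t^2 - 74*t - 5) - 18*t^3 + 43*t^2 + 5*t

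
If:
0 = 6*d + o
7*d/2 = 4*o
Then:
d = 0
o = 0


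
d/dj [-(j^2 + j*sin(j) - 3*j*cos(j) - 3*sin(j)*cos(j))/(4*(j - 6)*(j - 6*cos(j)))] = ((j - 6)*(j - 6*cos(j))*(-3*j*sin(j) - j*cos(j) - 2*j - sin(j) + 3*cos(j) + 3*cos(2*j)) + (j - 6)*(6*sin(j) + 1)*(j^2 + j*sin(j) - 3*j*cos(j) - 3*sin(2*j)/2) + (j - 6*cos(j))*(j^2 + j*sin(j) - 3*j*cos(j) - 3*sin(2*j)/2))/(4*(j - 6)^2*(j - 6*cos(j))^2)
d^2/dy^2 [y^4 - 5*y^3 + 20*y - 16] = 6*y*(2*y - 5)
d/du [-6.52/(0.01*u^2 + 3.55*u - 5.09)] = (0.1304*u + 23.146)/(0.01*u^2 + 3.55*u - 5.09)^2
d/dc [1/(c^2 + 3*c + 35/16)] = 256*(-2*c - 3)/(16*c^2 + 48*c + 35)^2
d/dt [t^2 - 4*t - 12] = 2*t - 4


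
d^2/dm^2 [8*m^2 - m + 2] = 16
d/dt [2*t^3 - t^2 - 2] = 2*t*(3*t - 1)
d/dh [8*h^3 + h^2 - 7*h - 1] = 24*h^2 + 2*h - 7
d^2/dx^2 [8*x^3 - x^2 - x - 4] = 48*x - 2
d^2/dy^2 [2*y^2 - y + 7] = 4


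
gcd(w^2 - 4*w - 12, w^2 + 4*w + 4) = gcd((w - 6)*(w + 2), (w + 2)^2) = w + 2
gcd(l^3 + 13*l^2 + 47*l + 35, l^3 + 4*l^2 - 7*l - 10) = l^2 + 6*l + 5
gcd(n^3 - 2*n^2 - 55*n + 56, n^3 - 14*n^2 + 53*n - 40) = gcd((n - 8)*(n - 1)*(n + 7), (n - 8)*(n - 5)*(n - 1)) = n^2 - 9*n + 8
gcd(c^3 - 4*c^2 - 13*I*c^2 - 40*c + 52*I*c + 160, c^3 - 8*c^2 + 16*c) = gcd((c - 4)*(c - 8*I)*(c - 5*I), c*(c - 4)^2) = c - 4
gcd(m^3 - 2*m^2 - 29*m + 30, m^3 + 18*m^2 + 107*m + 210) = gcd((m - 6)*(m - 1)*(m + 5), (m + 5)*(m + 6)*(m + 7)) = m + 5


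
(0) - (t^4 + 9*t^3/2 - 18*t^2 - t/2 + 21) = -t^4 - 9*t^3/2 + 18*t^2 + t/2 - 21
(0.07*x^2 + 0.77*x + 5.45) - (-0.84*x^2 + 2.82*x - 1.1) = 0.91*x^2 - 2.05*x + 6.55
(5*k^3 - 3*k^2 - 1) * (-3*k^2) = -15*k^5 + 9*k^4 + 3*k^2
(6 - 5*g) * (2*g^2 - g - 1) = -10*g^3 + 17*g^2 - g - 6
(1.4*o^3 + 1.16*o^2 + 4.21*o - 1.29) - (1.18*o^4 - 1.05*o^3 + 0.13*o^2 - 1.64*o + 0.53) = -1.18*o^4 + 2.45*o^3 + 1.03*o^2 + 5.85*o - 1.82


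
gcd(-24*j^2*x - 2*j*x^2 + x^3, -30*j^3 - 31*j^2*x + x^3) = -6*j + x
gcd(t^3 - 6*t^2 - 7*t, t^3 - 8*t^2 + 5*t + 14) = t^2 - 6*t - 7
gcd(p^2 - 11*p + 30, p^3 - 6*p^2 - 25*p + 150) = p^2 - 11*p + 30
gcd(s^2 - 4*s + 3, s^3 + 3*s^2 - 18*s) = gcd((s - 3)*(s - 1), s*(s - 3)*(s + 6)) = s - 3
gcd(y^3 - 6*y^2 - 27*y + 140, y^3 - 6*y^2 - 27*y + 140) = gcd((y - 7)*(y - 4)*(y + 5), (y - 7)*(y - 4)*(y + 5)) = y^3 - 6*y^2 - 27*y + 140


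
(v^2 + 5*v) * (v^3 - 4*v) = v^5 + 5*v^4 - 4*v^3 - 20*v^2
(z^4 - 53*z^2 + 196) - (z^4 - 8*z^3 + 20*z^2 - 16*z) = 8*z^3 - 73*z^2 + 16*z + 196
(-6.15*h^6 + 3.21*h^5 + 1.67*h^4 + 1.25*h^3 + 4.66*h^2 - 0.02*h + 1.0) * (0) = 0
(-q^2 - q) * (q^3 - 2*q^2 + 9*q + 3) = -q^5 + q^4 - 7*q^3 - 12*q^2 - 3*q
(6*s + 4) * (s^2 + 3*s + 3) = 6*s^3 + 22*s^2 + 30*s + 12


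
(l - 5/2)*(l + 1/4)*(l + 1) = l^3 - 5*l^2/4 - 23*l/8 - 5/8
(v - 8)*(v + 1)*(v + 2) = v^3 - 5*v^2 - 22*v - 16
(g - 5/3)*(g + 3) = g^2 + 4*g/3 - 5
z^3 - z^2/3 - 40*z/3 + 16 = (z - 3)*(z - 4/3)*(z + 4)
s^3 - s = s*(s - 1)*(s + 1)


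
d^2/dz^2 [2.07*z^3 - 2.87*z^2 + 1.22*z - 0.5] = 12.42*z - 5.74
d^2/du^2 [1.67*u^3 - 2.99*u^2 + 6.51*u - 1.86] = 10.02*u - 5.98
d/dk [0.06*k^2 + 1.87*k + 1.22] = 0.12*k + 1.87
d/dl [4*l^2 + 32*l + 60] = 8*l + 32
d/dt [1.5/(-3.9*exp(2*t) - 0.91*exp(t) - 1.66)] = (11.7*exp(t) + 1.365)*exp(t)/(3.9*exp(2*t) + 0.91*exp(t) + 1.66)^2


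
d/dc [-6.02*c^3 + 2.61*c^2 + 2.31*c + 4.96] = -18.06*c^2 + 5.22*c + 2.31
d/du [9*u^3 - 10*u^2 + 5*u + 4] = 27*u^2 - 20*u + 5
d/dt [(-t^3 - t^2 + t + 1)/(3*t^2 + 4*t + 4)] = t*(-3*t^3 - 8*t^2 - 19*t - 14)/(9*t^4 + 24*t^3 + 40*t^2 + 32*t + 16)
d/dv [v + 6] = 1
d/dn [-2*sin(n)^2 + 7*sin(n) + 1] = (7 - 4*sin(n))*cos(n)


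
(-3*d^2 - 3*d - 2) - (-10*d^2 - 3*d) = 7*d^2 - 2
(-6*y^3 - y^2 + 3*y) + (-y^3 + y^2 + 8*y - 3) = -7*y^3 + 11*y - 3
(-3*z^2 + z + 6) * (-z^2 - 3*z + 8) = 3*z^4 + 8*z^3 - 33*z^2 - 10*z + 48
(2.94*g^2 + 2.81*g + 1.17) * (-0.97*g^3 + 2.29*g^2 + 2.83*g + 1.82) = -2.8518*g^5 + 4.0069*g^4 + 13.6202*g^3 + 15.9824*g^2 + 8.4253*g + 2.1294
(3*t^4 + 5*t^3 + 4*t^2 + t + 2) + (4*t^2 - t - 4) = 3*t^4 + 5*t^3 + 8*t^2 - 2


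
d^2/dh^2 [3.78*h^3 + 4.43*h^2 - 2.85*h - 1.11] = 22.68*h + 8.86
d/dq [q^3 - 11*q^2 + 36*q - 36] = 3*q^2 - 22*q + 36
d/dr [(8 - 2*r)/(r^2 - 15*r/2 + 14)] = 8/(4*r^2 - 28*r + 49)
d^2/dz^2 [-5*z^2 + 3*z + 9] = -10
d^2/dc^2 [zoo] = 0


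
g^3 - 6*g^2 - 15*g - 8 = (g - 8)*(g + 1)^2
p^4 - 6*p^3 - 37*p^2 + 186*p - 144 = (p - 8)*(p - 3)*(p - 1)*(p + 6)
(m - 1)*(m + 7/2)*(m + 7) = m^3 + 19*m^2/2 + 14*m - 49/2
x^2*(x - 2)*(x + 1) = x^4 - x^3 - 2*x^2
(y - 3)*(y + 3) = y^2 - 9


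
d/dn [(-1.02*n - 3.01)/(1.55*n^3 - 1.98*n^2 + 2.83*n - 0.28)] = (3.162*n^3 + 11.9769*n^2 - 11.9196*n + 8.8039)/(2.4025*n^6 - 6.138*n^5 + 12.6934*n^4 - 12.0748*n^3 + 9.1177*n^2 - 1.5848*n + 0.0784)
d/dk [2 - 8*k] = -8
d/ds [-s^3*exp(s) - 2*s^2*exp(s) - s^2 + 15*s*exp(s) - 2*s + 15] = -s^3*exp(s) - 5*s^2*exp(s) + 11*s*exp(s) - 2*s + 15*exp(s) - 2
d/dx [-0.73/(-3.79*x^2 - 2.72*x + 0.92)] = (-5.5334*x - 1.9856)/(3.79*x^2 + 2.72*x - 0.92)^2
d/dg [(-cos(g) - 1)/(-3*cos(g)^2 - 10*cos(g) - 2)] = (3*cos(g)^2 + 6*cos(g) + 8)*sin(g)/(-3*sin(g)^2 + 10*cos(g) + 5)^2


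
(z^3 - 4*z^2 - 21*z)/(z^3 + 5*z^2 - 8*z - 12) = z*(z^2 - 4*z - 21)/(z^3 + 5*z^2 - 8*z - 12)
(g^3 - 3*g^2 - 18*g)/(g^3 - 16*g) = (g^2 - 3*g - 18)/(g^2 - 16)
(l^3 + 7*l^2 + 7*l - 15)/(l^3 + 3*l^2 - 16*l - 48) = (l^2 + 4*l - 5)/(l^2 - 16)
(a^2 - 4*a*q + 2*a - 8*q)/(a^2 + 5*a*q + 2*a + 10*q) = (a - 4*q)/(a + 5*q)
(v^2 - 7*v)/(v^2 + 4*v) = (v - 7)/(v + 4)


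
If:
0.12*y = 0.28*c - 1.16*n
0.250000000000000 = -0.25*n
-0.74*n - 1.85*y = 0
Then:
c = -3.97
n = -1.00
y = 0.40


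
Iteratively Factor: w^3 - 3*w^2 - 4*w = (w)*(w^2 - 3*w - 4) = w*(w - 4)*(w + 1)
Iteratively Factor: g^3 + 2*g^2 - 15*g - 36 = (g + 3)*(g^2 - g - 12) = (g + 3)^2*(g - 4)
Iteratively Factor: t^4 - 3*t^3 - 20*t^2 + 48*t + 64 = (t - 4)*(t^3 + t^2 - 16*t - 16) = (t - 4)^2*(t^2 + 5*t + 4) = (t - 4)^2*(t + 1)*(t + 4)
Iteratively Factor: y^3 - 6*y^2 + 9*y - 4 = (y - 4)*(y^2 - 2*y + 1) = (y - 4)*(y - 1)*(y - 1)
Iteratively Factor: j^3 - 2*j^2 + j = (j)*(j^2 - 2*j + 1) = j*(j - 1)*(j - 1)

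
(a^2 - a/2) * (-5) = -5*a^2 + 5*a/2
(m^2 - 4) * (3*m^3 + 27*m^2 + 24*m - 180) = 3*m^5 + 27*m^4 + 12*m^3 - 288*m^2 - 96*m + 720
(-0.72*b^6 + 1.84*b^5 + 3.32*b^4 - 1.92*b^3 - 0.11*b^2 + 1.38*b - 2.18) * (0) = 0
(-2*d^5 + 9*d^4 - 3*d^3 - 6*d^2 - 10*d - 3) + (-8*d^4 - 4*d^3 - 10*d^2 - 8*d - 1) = -2*d^5 + d^4 - 7*d^3 - 16*d^2 - 18*d - 4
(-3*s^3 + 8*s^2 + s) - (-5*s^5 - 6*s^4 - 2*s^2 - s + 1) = 5*s^5 + 6*s^4 - 3*s^3 + 10*s^2 + 2*s - 1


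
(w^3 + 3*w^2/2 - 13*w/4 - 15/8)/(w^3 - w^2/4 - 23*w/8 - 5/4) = (4*w^2 + 4*w - 15)/(4*w^2 - 3*w - 10)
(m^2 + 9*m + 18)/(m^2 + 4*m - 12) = (m + 3)/(m - 2)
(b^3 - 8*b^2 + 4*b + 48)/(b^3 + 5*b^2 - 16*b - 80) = (b^2 - 4*b - 12)/(b^2 + 9*b + 20)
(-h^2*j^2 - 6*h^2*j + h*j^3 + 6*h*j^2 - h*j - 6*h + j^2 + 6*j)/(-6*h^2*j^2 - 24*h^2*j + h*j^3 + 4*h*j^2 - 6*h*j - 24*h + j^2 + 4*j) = (h*j + 6*h - j^2 - 6*j)/(6*h*j + 24*h - j^2 - 4*j)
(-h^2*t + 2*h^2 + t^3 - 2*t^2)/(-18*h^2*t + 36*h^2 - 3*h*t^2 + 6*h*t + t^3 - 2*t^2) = (-h^2 + t^2)/(-18*h^2 - 3*h*t + t^2)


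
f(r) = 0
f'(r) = 0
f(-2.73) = 0.00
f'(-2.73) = 0.00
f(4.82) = 0.00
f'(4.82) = 0.00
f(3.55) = 0.00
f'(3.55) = 0.00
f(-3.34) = 0.00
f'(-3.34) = 0.00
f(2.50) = 0.00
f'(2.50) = 0.00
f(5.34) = 0.00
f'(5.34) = 0.00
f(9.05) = 0.00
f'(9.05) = 0.00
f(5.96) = 0.00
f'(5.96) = 0.00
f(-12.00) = 0.00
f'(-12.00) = 0.00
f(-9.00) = 0.00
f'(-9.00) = 0.00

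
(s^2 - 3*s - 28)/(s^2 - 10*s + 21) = (s + 4)/(s - 3)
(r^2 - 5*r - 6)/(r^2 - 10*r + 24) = (r + 1)/(r - 4)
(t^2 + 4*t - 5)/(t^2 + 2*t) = (t^2 + 4*t - 5)/(t*(t + 2))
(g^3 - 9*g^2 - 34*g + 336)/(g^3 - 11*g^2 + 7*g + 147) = (g^2 - 2*g - 48)/(g^2 - 4*g - 21)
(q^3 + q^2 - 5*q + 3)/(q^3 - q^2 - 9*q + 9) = (q - 1)/(q - 3)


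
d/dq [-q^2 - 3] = -2*q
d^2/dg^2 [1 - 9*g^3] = -54*g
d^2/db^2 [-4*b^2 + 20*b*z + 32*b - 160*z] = -8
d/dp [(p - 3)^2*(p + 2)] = (p - 3)*(3*p + 1)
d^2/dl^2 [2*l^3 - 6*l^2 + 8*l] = 12*l - 12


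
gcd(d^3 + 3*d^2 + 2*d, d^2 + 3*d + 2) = d^2 + 3*d + 2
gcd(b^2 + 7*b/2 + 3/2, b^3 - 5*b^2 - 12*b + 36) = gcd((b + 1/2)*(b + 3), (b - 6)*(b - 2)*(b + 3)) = b + 3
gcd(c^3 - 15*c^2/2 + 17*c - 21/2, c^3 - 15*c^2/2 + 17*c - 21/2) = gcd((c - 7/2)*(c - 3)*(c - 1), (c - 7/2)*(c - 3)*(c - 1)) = c^3 - 15*c^2/2 + 17*c - 21/2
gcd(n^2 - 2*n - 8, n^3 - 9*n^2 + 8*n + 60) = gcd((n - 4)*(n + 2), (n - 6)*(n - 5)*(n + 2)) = n + 2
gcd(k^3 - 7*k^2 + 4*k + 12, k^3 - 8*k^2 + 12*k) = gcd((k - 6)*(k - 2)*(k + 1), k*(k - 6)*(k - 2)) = k^2 - 8*k + 12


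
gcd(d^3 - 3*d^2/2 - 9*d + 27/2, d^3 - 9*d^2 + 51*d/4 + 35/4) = 1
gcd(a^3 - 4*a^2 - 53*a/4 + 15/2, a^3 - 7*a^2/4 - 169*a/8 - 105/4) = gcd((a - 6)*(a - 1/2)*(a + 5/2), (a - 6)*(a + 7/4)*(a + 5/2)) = a^2 - 7*a/2 - 15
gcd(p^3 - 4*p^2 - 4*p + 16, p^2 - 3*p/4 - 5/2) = p - 2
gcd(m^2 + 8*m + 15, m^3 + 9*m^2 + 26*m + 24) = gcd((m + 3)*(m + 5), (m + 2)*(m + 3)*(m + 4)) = m + 3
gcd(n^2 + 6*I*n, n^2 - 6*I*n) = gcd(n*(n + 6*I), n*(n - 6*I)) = n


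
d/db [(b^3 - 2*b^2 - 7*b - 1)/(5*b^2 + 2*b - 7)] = (5*b^4 + 4*b^3 + 10*b^2 + 38*b + 51)/(25*b^4 + 20*b^3 - 66*b^2 - 28*b + 49)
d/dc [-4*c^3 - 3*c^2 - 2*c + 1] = -12*c^2 - 6*c - 2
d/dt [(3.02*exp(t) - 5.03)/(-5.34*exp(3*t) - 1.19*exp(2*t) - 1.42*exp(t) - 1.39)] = (32.2536*exp(3*t) - 76.9868*exp(2*t) - 11.9714*exp(t) - 11.3404)*exp(t)/(28.5156*exp(6*t) + 12.7092*exp(5*t) + 16.5817*exp(4*t) + 18.2248*exp(3*t) + 5.3246*exp(2*t) + 3.9476*exp(t) + 1.9321)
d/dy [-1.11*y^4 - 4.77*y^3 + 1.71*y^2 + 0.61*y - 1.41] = -4.44*y^3 - 14.31*y^2 + 3.42*y + 0.61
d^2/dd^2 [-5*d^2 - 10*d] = -10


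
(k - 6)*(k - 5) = k^2 - 11*k + 30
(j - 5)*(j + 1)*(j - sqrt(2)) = j^3 - 4*j^2 - sqrt(2)*j^2 - 5*j + 4*sqrt(2)*j + 5*sqrt(2)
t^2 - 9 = (t - 3)*(t + 3)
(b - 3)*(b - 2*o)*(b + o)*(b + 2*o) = b^4 + b^3*o - 3*b^3 - 4*b^2*o^2 - 3*b^2*o - 4*b*o^3 + 12*b*o^2 + 12*o^3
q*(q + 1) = q^2 + q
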